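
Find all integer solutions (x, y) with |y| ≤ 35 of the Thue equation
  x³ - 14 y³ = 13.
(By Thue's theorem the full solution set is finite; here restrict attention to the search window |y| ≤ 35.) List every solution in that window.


The equation is x³ - 14y³ = 13. For fixed y, x³ = 14·y³ + 13, so a solution requires the RHS to be a perfect cube.
Strategy: iterate y from -35 to 35, compute RHS = 14·y³ + 13, and check whether it is a (positive or negative) perfect cube.
Check small values of y:
  y = 0: RHS = 13 is not a perfect cube.
  y = 1: RHS = 27 = (3)³ ⇒ x = 3 works.
  y = -1: RHS = -1 = (-1)³ ⇒ x = -1 works.
  y = 2: RHS = 125 = (5)³ ⇒ x = 5 works.
  y = -2: RHS = -99 is not a perfect cube.
  y = 3: RHS = 391 is not a perfect cube.
  y = -3: RHS = -365 is not a perfect cube.
Continuing the search up to |y| = 35 finds no further solutions beyond those listed.
Collected solutions: (-1, -1), (3, 1), (5, 2).

Solutions (with |y| ≤ 35): (-1, -1), (3, 1), (5, 2).


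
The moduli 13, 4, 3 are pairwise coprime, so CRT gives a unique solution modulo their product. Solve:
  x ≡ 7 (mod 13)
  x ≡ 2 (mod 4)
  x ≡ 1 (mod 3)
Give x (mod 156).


Moduli 13, 4, 3 are pairwise coprime; by CRT there is a unique solution modulo M = 13 · 4 · 3 = 156.
Solve pairwise, accumulating the modulus:
  Start with x ≡ 7 (mod 13).
  Combine with x ≡ 2 (mod 4): since gcd(13, 4) = 1, we get a unique residue mod 52.
    Write x = 7 + 13·t and substitute into x ≡ 2 (mod 4): 13·t ≡ 2 − 7 = -5 (mod 4).
    Reduce coefficients mod 4: 1·t ≡ 3 (mod 4).
    So t ≡ 3 (mod 4).
    Then x = 7 + 13·3 = 46, valid modulo lcm(13, 4) = 52: x ≡ 46 (mod 52).
  Combine with x ≡ 1 (mod 3): since gcd(52, 3) = 1, we get a unique residue mod 156.
    Write x = 46 + 52·t and substitute into x ≡ 1 (mod 3): 52·t ≡ 1 − 46 = -45 (mod 3).
    Reduce coefficients mod 3: 1·t ≡ 0 (mod 3).
    So t ≡ 0 (mod 3).
    Then x = 46 + 52·0 = 46, valid modulo lcm(52, 3) = 156: x ≡ 46 (mod 156).
Verify: 46 mod 13 = 7 ✓, 46 mod 4 = 2 ✓, 46 mod 3 = 1 ✓.

x ≡ 46 (mod 156).


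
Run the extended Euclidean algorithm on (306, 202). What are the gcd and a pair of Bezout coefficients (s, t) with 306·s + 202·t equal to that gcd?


Euclidean algorithm on (306, 202) — divide until remainder is 0:
  306 = 1 · 202 + 104
  202 = 1 · 104 + 98
  104 = 1 · 98 + 6
  98 = 16 · 6 + 2
  6 = 3 · 2 + 0
gcd(306, 202) = 2.
Track Bezout coefficients alongside the remainders: start with r₀ = 306 = a·1 + b·0 (s = 1, t = 0) and r₁ = 202 = a·0 + b·1 (s = 0, t = 1); each new remainder r_{k+1} = r_{k-1} − q_k·r_k inherits s_{k+1} = s_{k-1} − q_k·s_k, t_{k+1} = t_{k-1} − q_k·t_k, so r_k = a·s_k + b·t_k at every step:
  q = 1: r = 104, s = 1 − 1·0 = 1, t = 0 − 1·1 = -1  (check: 306·1 + 202·(-1) = 104)
  q = 1: r = 98, s = 0 − 1·1 = -1, t = 1 − 1·(-1) = 2  (check: 306·(-1) + 202·2 = 98)
  q = 1: r = 6, s = 1 − 1·(-1) = 2, t = -1 − 1·2 = -3  (check: 306·2 + 202·(-3) = 6)
  q = 16: r = 2, s = -1 − 16·2 = -33, t = 2 − 16·(-3) = 50  (check: 306·(-33) + 202·50 = 2)
The row with r = 2 (the gcd) gives the Bezout coefficients s = -33, t = 50.
Result: 306 · (-33) + 202 · (50) = 2.

gcd(306, 202) = 2; s = -33, t = 50 (check: 306·(-33) + 202·50 = 2).


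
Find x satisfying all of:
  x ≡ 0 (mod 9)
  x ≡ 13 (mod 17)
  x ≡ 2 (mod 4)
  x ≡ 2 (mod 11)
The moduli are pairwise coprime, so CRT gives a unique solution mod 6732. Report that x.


Product of moduli M = 9 · 17 · 4 · 11 = 6732.
Merge one congruence at a time:
  Start: x ≡ 0 (mod 9).
  Combine with x ≡ 13 (mod 17); new modulus lcm = 153.
    Write x = 0 + 9·t and substitute into x ≡ 13 (mod 17): 9·t ≡ 13 − 0 = 13 (mod 17).
    The inverse of 9 mod 17 is 2 (since 9·2 = 18 = 1·17 + 1), so t ≡ 2·13 = 26 ≡ 9 (mod 17).
    Then x = 0 + 9·9 = 81, valid modulo lcm(9, 17) = 153: x ≡ 81 (mod 153).
  Combine with x ≡ 2 (mod 4); new modulus lcm = 612.
    Write x = 81 + 153·t and substitute into x ≡ 2 (mod 4): 153·t ≡ 2 − 81 = -79 (mod 4).
    Reduce coefficients mod 4: 1·t ≡ 1 (mod 4).
    So t ≡ 1 (mod 4).
    Then x = 81 + 153·1 = 234, valid modulo lcm(153, 4) = 612: x ≡ 234 (mod 612).
  Combine with x ≡ 2 (mod 11); new modulus lcm = 6732.
    Write x = 234 + 612·t and substitute into x ≡ 2 (mod 11): 612·t ≡ 2 − 234 = -232 (mod 11).
    Reduce coefficients mod 11: 7·t ≡ 10 (mod 11).
    The inverse of 7 mod 11 is 8 (since 7·8 = 56 = 5·11 + 1), so t ≡ 8·10 = 80 ≡ 3 (mod 11).
    Then x = 234 + 612·3 = 2070, valid modulo lcm(612, 11) = 6732: x ≡ 2070 (mod 6732).
Verify against each original: 2070 mod 9 = 0, 2070 mod 17 = 13, 2070 mod 4 = 2, 2070 mod 11 = 2.

x ≡ 2070 (mod 6732).


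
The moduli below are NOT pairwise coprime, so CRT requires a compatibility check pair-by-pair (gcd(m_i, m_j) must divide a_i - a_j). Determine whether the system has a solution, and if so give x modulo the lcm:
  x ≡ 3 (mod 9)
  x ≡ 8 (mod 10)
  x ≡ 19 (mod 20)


Moduli 9, 10, 20 are not pairwise coprime, so CRT works modulo lcm(m_i) when all pairwise compatibility conditions hold.
Pairwise compatibility: gcd(m_i, m_j) must divide a_i - a_j for every pair.
Merge one congruence at a time:
  Start: x ≡ 3 (mod 9).
  Combine with x ≡ 8 (mod 10): gcd(9, 10) = 1; 8 - 3 = 5, which IS divisible by 1, so compatible.
    Write x = 3 + 9·t and substitute into x ≡ 8 (mod 10): 9·t ≡ 8 − 3 = 5 (mod 10).
    The inverse of 9 mod 10 is 9 (since 9·9 = 81 = 8·10 + 1), so t ≡ 9·5 = 45 ≡ 5 (mod 10).
    Then x = 3 + 9·5 = 48, valid modulo lcm(9, 10) = 90: x ≡ 48 (mod 90).
  Combine with x ≡ 19 (mod 20): gcd(90, 20) = 10, and 19 - 48 = -29 is NOT divisible by 10.
    ⇒ system is inconsistent (no integer solution).

No solution (the system is inconsistent).


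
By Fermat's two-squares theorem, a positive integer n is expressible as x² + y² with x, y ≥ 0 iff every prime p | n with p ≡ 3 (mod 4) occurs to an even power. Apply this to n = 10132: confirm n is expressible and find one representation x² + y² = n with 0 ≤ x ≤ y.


Step 1: Factor n = 10132 = 2^2 · 17 · 149.
Step 2: Check the mod-4 condition on each prime factor: 2 = 2 (special); 17 ≡ 1 (mod 4), exponent 1; 149 ≡ 1 (mod 4), exponent 1.
All primes ≡ 3 (mod 4) appear to even exponent (or don't appear), so by the two-squares theorem n IS expressible as a sum of two squares.
Step 3: Build a representation. Group n = k² · m with k = 2 and m = 17 · 149 = 2533 (a product of primes ≡ 1 (mod 4)); a representation of m scales to one of n via (k·x)² + (k·y)² = k²(x² + y²). Each prime p ≡ 1 (mod 4) is itself a sum of two squares; find a² by testing p − a² for a perfect square:
  17: 17 − 1² = 16 = 4² ⇒ 17 = 1² + 4².
  149: 149 − 1² = 148, 149 − 2² = 145, 149 − 3² = 140, 149 − 4² = 133, 149 − 5² = 124, 149 − 6² = 113, 149 − 7² = 100 = 10² ⇒ 149 = 7² + 10².
  Combine using the Brahmagupta–Fibonacci identity (a² + b²)(c² + d²) = (ac − bd)² + (ad + bc)² = (ac + bd)² + (ad − bc)²:
  17 · 149 = 2533: from (1² + 4²)(7² + 10²), take (1·7 − 4·10, 1·10 + 4·7) = (7 − 40, 10 + 28) = (-33, 38); dropping signs (only squares matter) gives (33, 38); check 33² + 38² = 1089 + 1444 = 2533 ✓.
  Scale by k = 2: (2·33, 2·38) = (66, 76).
Step 4: Order so x ≤ y and verify: 66² + 76² = 4356 + 5776 = 10132 = n. ✓

n = 10132 = 66² + 76² (one valid representation with x ≤ y).


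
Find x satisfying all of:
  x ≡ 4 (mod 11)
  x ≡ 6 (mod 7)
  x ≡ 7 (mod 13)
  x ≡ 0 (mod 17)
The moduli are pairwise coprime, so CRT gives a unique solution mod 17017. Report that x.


Product of moduli M = 11 · 7 · 13 · 17 = 17017.
Merge one congruence at a time:
  Start: x ≡ 4 (mod 11).
  Combine with x ≡ 6 (mod 7); new modulus lcm = 77.
    Write x = 4 + 11·t and substitute into x ≡ 6 (mod 7): 11·t ≡ 6 − 4 = 2 (mod 7).
    Reduce coefficients mod 7: 4·t ≡ 2 (mod 7).
    The inverse of 4 mod 7 is 2 (since 4·2 = 8 = 1·7 + 1), so t ≡ 2·2 = 4 ≡ 4 (mod 7).
    Then x = 4 + 11·4 = 48, valid modulo lcm(11, 7) = 77: x ≡ 48 (mod 77).
  Combine with x ≡ 7 (mod 13); new modulus lcm = 1001.
    Write x = 48 + 77·t and substitute into x ≡ 7 (mod 13): 77·t ≡ 7 − 48 = -41 (mod 13).
    Reduce coefficients mod 13: 12·t ≡ 11 (mod 13).
    The inverse of 12 mod 13 is 12 (since 12·12 = 144 = 11·13 + 1), so t ≡ 12·11 = 132 ≡ 2 (mod 13).
    Then x = 48 + 77·2 = 202, valid modulo lcm(77, 13) = 1001: x ≡ 202 (mod 1001).
  Combine with x ≡ 0 (mod 17); new modulus lcm = 17017.
    Write x = 202 + 1001·t and substitute into x ≡ 0 (mod 17): 1001·t ≡ 0 − 202 = -202 (mod 17).
    Reduce coefficients mod 17: 15·t ≡ 2 (mod 17).
    The inverse of 15 mod 17 is 8 (since 15·8 = 120 = 7·17 + 1), so t ≡ 8·2 = 16 ≡ 16 (mod 17).
    Then x = 202 + 1001·16 = 16218, valid modulo lcm(1001, 17) = 17017: x ≡ 16218 (mod 17017).
Verify against each original: 16218 mod 11 = 4, 16218 mod 7 = 6, 16218 mod 13 = 7, 16218 mod 17 = 0.

x ≡ 16218 (mod 17017).


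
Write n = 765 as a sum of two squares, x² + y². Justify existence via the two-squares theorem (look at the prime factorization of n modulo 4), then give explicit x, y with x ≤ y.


Step 1: Factor n = 765 = 3^2 · 5 · 17.
Step 2: Check the mod-4 condition on each prime factor: 3 ≡ 3 (mod 4), exponent 2 (must be even); 5 ≡ 1 (mod 4), exponent 1; 17 ≡ 1 (mod 4), exponent 1.
All primes ≡ 3 (mod 4) appear to even exponent (or don't appear), so by the two-squares theorem n IS expressible as a sum of two squares.
Step 3: Build a representation. Group n = k² · m with k = 3 and m = 5 · 17 = 85 (a product of primes ≡ 1 (mod 4)); a representation of m scales to one of n via (k·x)² + (k·y)² = k²(x² + y²). Each prime p ≡ 1 (mod 4) is itself a sum of two squares; find a² by testing p − a² for a perfect square:
  5: 5 − 1² = 4 = 2² ⇒ 5 = 1² + 2².
  17: 17 − 1² = 16 = 4² ⇒ 17 = 1² + 4².
  Combine using the Brahmagupta–Fibonacci identity (a² + b²)(c² + d²) = (ac − bd)² + (ad + bc)² = (ac + bd)² + (ad − bc)²:
  5 · 17 = 85: from (1² + 2²)(1² + 4²), take (1·1 − 2·4, 1·4 + 2·1) = (1 − 8, 4 + 2) = (-7, 6); dropping signs (only squares matter) gives (7, 6); check 7² + 6² = 49 + 36 = 85 ✓.
  Scale by k = 3: (3·7, 3·6) = (21, 18).
Step 4: Order so x ≤ y and verify: 18² + 21² = 324 + 441 = 765 = n. ✓

n = 765 = 18² + 21² (one valid representation with x ≤ y).


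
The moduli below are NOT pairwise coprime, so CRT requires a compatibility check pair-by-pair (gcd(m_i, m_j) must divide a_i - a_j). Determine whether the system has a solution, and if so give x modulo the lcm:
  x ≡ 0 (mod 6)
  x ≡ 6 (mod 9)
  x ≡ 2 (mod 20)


Moduli 6, 9, 20 are not pairwise coprime, so CRT works modulo lcm(m_i) when all pairwise compatibility conditions hold.
Pairwise compatibility: gcd(m_i, m_j) must divide a_i - a_j for every pair.
Merge one congruence at a time:
  Start: x ≡ 0 (mod 6).
  Combine with x ≡ 6 (mod 9): gcd(6, 9) = 3; 6 - 0 = 6, which IS divisible by 3, so compatible.
    Write x = 0 + 6·t and substitute into x ≡ 6 (mod 9): 6·t ≡ 6 − 0 = 6 (mod 9).
    Divide the congruence (and modulus) by g = 3: 2·t ≡ 2 (mod 3).
    The inverse of 2 mod 3 is 2 (since 2·2 = 4 = 1·3 + 1), so t ≡ 2·2 = 4 ≡ 1 (mod 3).
    Then x = 0 + 6·1 = 6, valid modulo lcm(6, 9) = 18: x ≡ 6 (mod 18).
  Combine with x ≡ 2 (mod 20): gcd(18, 20) = 2; 2 - 6 = -4, which IS divisible by 2, so compatible.
    Write x = 6 + 18·t and substitute into x ≡ 2 (mod 20): 18·t ≡ 2 − 6 = -4 (mod 20).
    Divide the congruence (and modulus) by g = 2: 9·t ≡ -2 (mod 10).
    Reduce coefficients mod 10: 9·t ≡ 8 (mod 10).
    The inverse of 9 mod 10 is 9 (since 9·9 = 81 = 8·10 + 1), so t ≡ 9·8 = 72 ≡ 2 (mod 10).
    Then x = 6 + 18·2 = 42, valid modulo lcm(18, 20) = 180: x ≡ 42 (mod 180).
Verify: 42 mod 6 = 0, 42 mod 9 = 6, 42 mod 20 = 2.

x ≡ 42 (mod 180).


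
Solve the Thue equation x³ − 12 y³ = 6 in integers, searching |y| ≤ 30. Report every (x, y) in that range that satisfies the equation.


The equation is x³ - 12y³ = 6. For fixed y, x³ = 12·y³ + 6, so a solution requires the RHS to be a perfect cube.
Strategy: iterate y from -30 to 30, compute RHS = 12·y³ + 6, and check whether it is a (positive or negative) perfect cube.
Check small values of y:
  y = 0: RHS = 6 is not a perfect cube.
  y = 1: RHS = 18 is not a perfect cube.
  y = -1: RHS = -6 is not a perfect cube.
  y = 2: RHS = 102 is not a perfect cube.
  y = -2: RHS = -90 is not a perfect cube.
  y = 3: RHS = 330 is not a perfect cube.
  y = -3: RHS = -318 is not a perfect cube.
Continuing the search up to |y| = 30 finds no solutions either.
No (x, y) in the scanned range satisfies the equation.

No integer solutions with |y| ≤ 30.


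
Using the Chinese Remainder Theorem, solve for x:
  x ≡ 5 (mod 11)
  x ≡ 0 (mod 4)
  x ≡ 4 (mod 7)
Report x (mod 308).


Moduli 11, 4, 7 are pairwise coprime; by CRT there is a unique solution modulo M = 11 · 4 · 7 = 308.
Solve pairwise, accumulating the modulus:
  Start with x ≡ 5 (mod 11).
  Combine with x ≡ 0 (mod 4): since gcd(11, 4) = 1, we get a unique residue mod 44.
    Write x = 5 + 11·t and substitute into x ≡ 0 (mod 4): 11·t ≡ 0 − 5 = -5 (mod 4).
    Reduce coefficients mod 4: 3·t ≡ 3 (mod 4).
    The inverse of 3 mod 4 is 3 (since 3·3 = 9 = 2·4 + 1), so t ≡ 3·3 = 9 ≡ 1 (mod 4).
    Then x = 5 + 11·1 = 16, valid modulo lcm(11, 4) = 44: x ≡ 16 (mod 44).
  Combine with x ≡ 4 (mod 7): since gcd(44, 7) = 1, we get a unique residue mod 308.
    Write x = 16 + 44·t and substitute into x ≡ 4 (mod 7): 44·t ≡ 4 − 16 = -12 (mod 7).
    Reduce coefficients mod 7: 2·t ≡ 2 (mod 7).
    The inverse of 2 mod 7 is 4 (since 2·4 = 8 = 1·7 + 1), so t ≡ 4·2 = 8 ≡ 1 (mod 7).
    Then x = 16 + 44·1 = 60, valid modulo lcm(44, 7) = 308: x ≡ 60 (mod 308).
Verify: 60 mod 11 = 5 ✓, 60 mod 4 = 0 ✓, 60 mod 7 = 4 ✓.

x ≡ 60 (mod 308).


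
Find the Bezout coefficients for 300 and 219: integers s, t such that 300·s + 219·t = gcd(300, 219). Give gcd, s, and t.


Euclidean algorithm on (300, 219) — divide until remainder is 0:
  300 = 1 · 219 + 81
  219 = 2 · 81 + 57
  81 = 1 · 57 + 24
  57 = 2 · 24 + 9
  24 = 2 · 9 + 6
  9 = 1 · 6 + 3
  6 = 2 · 3 + 0
gcd(300, 219) = 3.
Track Bezout coefficients alongside the remainders: start with r₀ = 300 = a·1 + b·0 (s = 1, t = 0) and r₁ = 219 = a·0 + b·1 (s = 0, t = 1); each new remainder r_{k+1} = r_{k-1} − q_k·r_k inherits s_{k+1} = s_{k-1} − q_k·s_k, t_{k+1} = t_{k-1} − q_k·t_k, so r_k = a·s_k + b·t_k at every step:
  q = 1: r = 81, s = 1 − 1·0 = 1, t = 0 − 1·1 = -1  (check: 300·1 + 219·(-1) = 81)
  q = 2: r = 57, s = 0 − 2·1 = -2, t = 1 − 2·(-1) = 3  (check: 300·(-2) + 219·3 = 57)
  q = 1: r = 24, s = 1 − 1·(-2) = 3, t = -1 − 1·3 = -4  (check: 300·3 + 219·(-4) = 24)
  q = 2: r = 9, s = -2 − 2·3 = -8, t = 3 − 2·(-4) = 11  (check: 300·(-8) + 219·11 = 9)
  q = 2: r = 6, s = 3 − 2·(-8) = 19, t = -4 − 2·11 = -26  (check: 300·19 + 219·(-26) = 6)
  q = 1: r = 3, s = -8 − 1·19 = -27, t = 11 − 1·(-26) = 37  (check: 300·(-27) + 219·37 = 3)
The row with r = 3 (the gcd) gives the Bezout coefficients s = -27, t = 37.
Result: 300 · (-27) + 219 · (37) = 3.

gcd(300, 219) = 3; s = -27, t = 37 (check: 300·(-27) + 219·37 = 3).


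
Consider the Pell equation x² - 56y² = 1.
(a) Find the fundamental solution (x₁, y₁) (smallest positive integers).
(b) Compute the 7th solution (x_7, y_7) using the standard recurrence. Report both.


Step 1: Find the fundamental solution (x₁, y₁) of x² - 56y² = 1.
  Expand √56 as a continued fraction. a₀ = ⌊√56⌋ = 7; iterate m_{k+1} = d_k·a_k − m_k, d_{k+1} = (56 − m_{k+1}²)/d_k, a_{k+1} = ⌊(a₀ + m_{k+1})/d_{k+1}⌋ (starting m₀ = 0, d₀ = 1), with convergents p_k = a_k·p_{k-1} + p_{k-2}, q_k = a_k·q_{k-1} + q_{k-2} (p₋₁ = 1, q₋₁ = 0):
  k = 0: a₀ = 7; p₀/q₀ = 7/1; p₀² − 56·q₀² = 49 − 56 = -7.
  k = 1: m = 7, d = 7, a = ⌊(7 + 7)/7⌋ = 2; p/q = (2·7 + 1)/(2·1 + 0) = 15/2; p² − 56·q² = 225 − 224 = 1.
  The first convergent with p² − 56·q² = 1 gives the fundamental solution (x₁, y₁) = (15, 2).
Step 2: Apply the recurrence (x_{n+1}, y_{n+1}) = (x₁x_n + 56y₁y_n, x₁y_n + y₁x_n) repeatedly.
  From (x_1, y_1) = (15, 2): x_2 = 15·15 + 56·2·2 = 449; y_2 = 15·2 + 2·15 = 60.
  From (x_2, y_2) = (449, 60): x_3 = 15·449 + 56·2·60 = 13455; y_3 = 15·60 + 2·449 = 1798.
  From (x_3, y_3) = (13455, 1798): x_4 = 15·13455 + 56·2·1798 = 403201; y_4 = 15·1798 + 2·13455 = 53880.
  From (x_4, y_4) = (403201, 53880): x_5 = 15·403201 + 56·2·53880 = 12082575; y_5 = 15·53880 + 2·403201 = 1614602.
  From (x_5, y_5) = (12082575, 1614602): x_6 = 15·12082575 + 56·2·1614602 = 362074049; y_6 = 15·1614602 + 2·12082575 = 48384180.
  From (x_6, y_6) = (362074049, 48384180): x_7 = 15·362074049 + 56·2·48384180 = 10850138895; y_7 = 15·48384180 + 2·362074049 = 1449910798.
Step 3: Verify x_7² - 56·y_7² = 117725514040791821025 - 117725514040791821024 = 1 (should be 1). ✓

(x_1, y_1) = (15, 2); (x_7, y_7) = (10850138895, 1449910798).


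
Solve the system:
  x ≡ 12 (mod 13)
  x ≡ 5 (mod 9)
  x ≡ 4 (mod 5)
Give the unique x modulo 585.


Moduli 13, 9, 5 are pairwise coprime; by CRT there is a unique solution modulo M = 13 · 9 · 5 = 585.
Solve pairwise, accumulating the modulus:
  Start with x ≡ 12 (mod 13).
  Combine with x ≡ 5 (mod 9): since gcd(13, 9) = 1, we get a unique residue mod 117.
    Write x = 12 + 13·t and substitute into x ≡ 5 (mod 9): 13·t ≡ 5 − 12 = -7 (mod 9).
    Reduce coefficients mod 9: 4·t ≡ 2 (mod 9).
    The inverse of 4 mod 9 is 7 (since 4·7 = 28 = 3·9 + 1), so t ≡ 7·2 = 14 ≡ 5 (mod 9).
    Then x = 12 + 13·5 = 77, valid modulo lcm(13, 9) = 117: x ≡ 77 (mod 117).
  Combine with x ≡ 4 (mod 5): since gcd(117, 5) = 1, we get a unique residue mod 585.
    Write x = 77 + 117·t and substitute into x ≡ 4 (mod 5): 117·t ≡ 4 − 77 = -73 (mod 5).
    Reduce coefficients mod 5: 2·t ≡ 2 (mod 5).
    The inverse of 2 mod 5 is 3 (since 2·3 = 6 = 1·5 + 1), so t ≡ 3·2 = 6 ≡ 1 (mod 5).
    Then x = 77 + 117·1 = 194, valid modulo lcm(117, 5) = 585: x ≡ 194 (mod 585).
Verify: 194 mod 13 = 12 ✓, 194 mod 9 = 5 ✓, 194 mod 5 = 4 ✓.

x ≡ 194 (mod 585).


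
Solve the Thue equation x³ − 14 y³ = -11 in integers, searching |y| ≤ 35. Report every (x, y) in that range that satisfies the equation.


The equation is x³ - 14y³ = -11. For fixed y, x³ = 14·y³ − 11, so a solution requires the RHS to be a perfect cube.
Strategy: iterate y from -35 to 35, compute RHS = 14·y³ − 11, and check whether it is a (positive or negative) perfect cube.
Check small values of y:
  y = 0: RHS = -11 is not a perfect cube.
  y = 1: RHS = 3 is not a perfect cube.
  y = -1: RHS = -25 is not a perfect cube.
  y = 2: RHS = 101 is not a perfect cube.
  y = -2: RHS = -123 is not a perfect cube.
  y = 3: RHS = 367 is not a perfect cube.
  y = -3: RHS = -389 is not a perfect cube.
Continuing the search up to |y| = 35 finds no solutions either.
No (x, y) in the scanned range satisfies the equation.

No integer solutions with |y| ≤ 35.


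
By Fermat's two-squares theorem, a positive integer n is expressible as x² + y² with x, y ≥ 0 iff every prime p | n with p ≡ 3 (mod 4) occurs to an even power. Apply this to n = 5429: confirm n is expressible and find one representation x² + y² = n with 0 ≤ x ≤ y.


Step 1: Factor n = 5429 = 61 · 89.
Step 2: Check the mod-4 condition on each prime factor: 61 ≡ 1 (mod 4), exponent 1; 89 ≡ 1 (mod 4), exponent 1.
All primes ≡ 3 (mod 4) appear to even exponent (or don't appear), so by the two-squares theorem n IS expressible as a sum of two squares.
Step 3: Build a representation. Here n = 61 · 89 is a product of primes ≡ 1 (mod 4). Each prime p ≡ 1 (mod 4) is itself a sum of two squares; find a² by testing p − a² for a perfect square:
  61: 61 − 1² = 60, 61 − 2² = 57, 61 − 3² = 52, 61 − 4² = 45, 61 − 5² = 36 = 6² ⇒ 61 = 5² + 6².
  89: 89 − 1² = 88, 89 − 2² = 85, 89 − 3² = 80, 89 − 4² = 73, 89 − 5² = 64 = 8² ⇒ 89 = 5² + 8².
  Combine using the Brahmagupta–Fibonacci identity (a² + b²)(c² + d²) = (ac − bd)² + (ad + bc)² = (ac + bd)² + (ad − bc)²:
  61 · 89 = 5429: from (5² + 6²)(5² + 8²), take (5·5 − 6·8, 5·8 + 6·5) = (25 − 48, 40 + 30) = (-23, 70); dropping signs (only squares matter) gives (23, 70); check 23² + 70² = 529 + 4900 = 5429 ✓.
Step 4: Order so x ≤ y and verify: 23² + 70² = 529 + 4900 = 5429 = n. ✓

n = 5429 = 23² + 70² (one valid representation with x ≤ y).


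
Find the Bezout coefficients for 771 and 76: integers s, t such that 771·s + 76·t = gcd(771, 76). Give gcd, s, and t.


Euclidean algorithm on (771, 76) — divide until remainder is 0:
  771 = 10 · 76 + 11
  76 = 6 · 11 + 10
  11 = 1 · 10 + 1
  10 = 10 · 1 + 0
gcd(771, 76) = 1.
Track Bezout coefficients alongside the remainders: start with r₀ = 771 = a·1 + b·0 (s = 1, t = 0) and r₁ = 76 = a·0 + b·1 (s = 0, t = 1); each new remainder r_{k+1} = r_{k-1} − q_k·r_k inherits s_{k+1} = s_{k-1} − q_k·s_k, t_{k+1} = t_{k-1} − q_k·t_k, so r_k = a·s_k + b·t_k at every step:
  q = 10: r = 11, s = 1 − 10·0 = 1, t = 0 − 10·1 = -10  (check: 771·1 + 76·(-10) = 11)
  q = 6: r = 10, s = 0 − 6·1 = -6, t = 1 − 6·(-10) = 61  (check: 771·(-6) + 76·61 = 10)
  q = 1: r = 1, s = 1 − 1·(-6) = 7, t = -10 − 1·61 = -71  (check: 771·7 + 76·(-71) = 1)
The row with r = 1 (the gcd) gives the Bezout coefficients s = 7, t = -71.
Result: 771 · (7) + 76 · (-71) = 1.

gcd(771, 76) = 1; s = 7, t = -71 (check: 771·7 + 76·(-71) = 1).


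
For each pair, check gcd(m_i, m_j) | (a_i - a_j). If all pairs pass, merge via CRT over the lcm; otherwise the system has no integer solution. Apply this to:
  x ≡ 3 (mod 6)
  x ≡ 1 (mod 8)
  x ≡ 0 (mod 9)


Moduli 6, 8, 9 are not pairwise coprime, so CRT works modulo lcm(m_i) when all pairwise compatibility conditions hold.
Pairwise compatibility: gcd(m_i, m_j) must divide a_i - a_j for every pair.
Merge one congruence at a time:
  Start: x ≡ 3 (mod 6).
  Combine with x ≡ 1 (mod 8): gcd(6, 8) = 2; 1 - 3 = -2, which IS divisible by 2, so compatible.
    Write x = 3 + 6·t and substitute into x ≡ 1 (mod 8): 6·t ≡ 1 − 3 = -2 (mod 8).
    Divide the congruence (and modulus) by g = 2: 3·t ≡ -1 (mod 4).
    Reduce coefficients mod 4: 3·t ≡ 3 (mod 4).
    The inverse of 3 mod 4 is 3 (since 3·3 = 9 = 2·4 + 1), so t ≡ 3·3 = 9 ≡ 1 (mod 4).
    Then x = 3 + 6·1 = 9, valid modulo lcm(6, 8) = 24: x ≡ 9 (mod 24).
  Combine with x ≡ 0 (mod 9): gcd(24, 9) = 3; 0 - 9 = -9, which IS divisible by 3, so compatible.
    Write x = 9 + 24·t and substitute into x ≡ 0 (mod 9): 24·t ≡ 0 − 9 = -9 (mod 9).
    Divide the congruence (and modulus) by g = 3: 8·t ≡ -3 (mod 3).
    Reduce coefficients mod 3: 2·t ≡ 0 (mod 3).
    The inverse of 2 mod 3 is 2 (since 2·2 = 4 = 1·3 + 1), so t ≡ 2·0 = 0 ≡ 0 (mod 3).
    Then x = 9 + 24·0 = 9, valid modulo lcm(24, 9) = 72: x ≡ 9 (mod 72).
Verify: 9 mod 6 = 3, 9 mod 8 = 1, 9 mod 9 = 0.

x ≡ 9 (mod 72).


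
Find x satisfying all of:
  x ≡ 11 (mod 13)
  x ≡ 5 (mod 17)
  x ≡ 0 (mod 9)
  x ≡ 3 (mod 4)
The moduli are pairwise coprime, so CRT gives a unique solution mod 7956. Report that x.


Product of moduli M = 13 · 17 · 9 · 4 = 7956.
Merge one congruence at a time:
  Start: x ≡ 11 (mod 13).
  Combine with x ≡ 5 (mod 17); new modulus lcm = 221.
    Write x = 11 + 13·t and substitute into x ≡ 5 (mod 17): 13·t ≡ 5 − 11 = -6 (mod 17).
    Reduce coefficients mod 17: 13·t ≡ 11 (mod 17).
    The inverse of 13 mod 17 is 4 (since 13·4 = 52 = 3·17 + 1), so t ≡ 4·11 = 44 ≡ 10 (mod 17).
    Then x = 11 + 13·10 = 141, valid modulo lcm(13, 17) = 221: x ≡ 141 (mod 221).
  Combine with x ≡ 0 (mod 9); new modulus lcm = 1989.
    Write x = 141 + 221·t and substitute into x ≡ 0 (mod 9): 221·t ≡ 0 − 141 = -141 (mod 9).
    Reduce coefficients mod 9: 5·t ≡ 3 (mod 9).
    The inverse of 5 mod 9 is 2 (since 5·2 = 10 = 1·9 + 1), so t ≡ 2·3 = 6 ≡ 6 (mod 9).
    Then x = 141 + 221·6 = 1467, valid modulo lcm(221, 9) = 1989: x ≡ 1467 (mod 1989).
  Combine with x ≡ 3 (mod 4); new modulus lcm = 7956.
    Write x = 1467 + 1989·t and substitute into x ≡ 3 (mod 4): 1989·t ≡ 3 − 1467 = -1464 (mod 4).
    Reduce coefficients mod 4: 1·t ≡ 0 (mod 4).
    So t ≡ 0 (mod 4).
    Then x = 1467 + 1989·0 = 1467, valid modulo lcm(1989, 4) = 7956: x ≡ 1467 (mod 7956).
Verify against each original: 1467 mod 13 = 11, 1467 mod 17 = 5, 1467 mod 9 = 0, 1467 mod 4 = 3.

x ≡ 1467 (mod 7956).


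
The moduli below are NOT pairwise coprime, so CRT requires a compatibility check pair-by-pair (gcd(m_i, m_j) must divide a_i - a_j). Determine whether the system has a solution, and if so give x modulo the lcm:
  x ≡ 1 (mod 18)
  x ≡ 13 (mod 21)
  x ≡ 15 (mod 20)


Moduli 18, 21, 20 are not pairwise coprime, so CRT works modulo lcm(m_i) when all pairwise compatibility conditions hold.
Pairwise compatibility: gcd(m_i, m_j) must divide a_i - a_j for every pair.
Merge one congruence at a time:
  Start: x ≡ 1 (mod 18).
  Combine with x ≡ 13 (mod 21): gcd(18, 21) = 3; 13 - 1 = 12, which IS divisible by 3, so compatible.
    Write x = 1 + 18·t and substitute into x ≡ 13 (mod 21): 18·t ≡ 13 − 1 = 12 (mod 21).
    Divide the congruence (and modulus) by g = 3: 6·t ≡ 4 (mod 7).
    The inverse of 6 mod 7 is 6 (since 6·6 = 36 = 5·7 + 1), so t ≡ 6·4 = 24 ≡ 3 (mod 7).
    Then x = 1 + 18·3 = 55, valid modulo lcm(18, 21) = 126: x ≡ 55 (mod 126).
  Combine with x ≡ 15 (mod 20): gcd(126, 20) = 2; 15 - 55 = -40, which IS divisible by 2, so compatible.
    Write x = 55 + 126·t and substitute into x ≡ 15 (mod 20): 126·t ≡ 15 − 55 = -40 (mod 20).
    Divide the congruence (and modulus) by g = 2: 63·t ≡ -20 (mod 10).
    Reduce coefficients mod 10: 3·t ≡ 0 (mod 10).
    The inverse of 3 mod 10 is 7 (since 3·7 = 21 = 2·10 + 1), so t ≡ 7·0 = 0 ≡ 0 (mod 10).
    Then x = 55 + 126·0 = 55, valid modulo lcm(126, 20) = 1260: x ≡ 55 (mod 1260).
Verify: 55 mod 18 = 1, 55 mod 21 = 13, 55 mod 20 = 15.

x ≡ 55 (mod 1260).


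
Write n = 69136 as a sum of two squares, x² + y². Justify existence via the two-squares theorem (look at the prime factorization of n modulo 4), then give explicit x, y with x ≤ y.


Step 1: Factor n = 69136 = 2^4 · 29 · 149.
Step 2: Check the mod-4 condition on each prime factor: 2 = 2 (special); 29 ≡ 1 (mod 4), exponent 1; 149 ≡ 1 (mod 4), exponent 1.
All primes ≡ 3 (mod 4) appear to even exponent (or don't appear), so by the two-squares theorem n IS expressible as a sum of two squares.
Step 3: Build a representation. Group n = k² · m with k = 4 and m = 29 · 149 = 4321 (a product of primes ≡ 1 (mod 4)); a representation of m scales to one of n via (k·x)² + (k·y)² = k²(x² + y²). Each prime p ≡ 1 (mod 4) is itself a sum of two squares; find a² by testing p − a² for a perfect square:
  29: 29 − 1² = 28, 29 − 2² = 25 = 5² ⇒ 29 = 2² + 5².
  149: 149 − 1² = 148, 149 − 2² = 145, 149 − 3² = 140, 149 − 4² = 133, 149 − 5² = 124, 149 − 6² = 113, 149 − 7² = 100 = 10² ⇒ 149 = 7² + 10².
  Combine using the Brahmagupta–Fibonacci identity (a² + b²)(c² + d²) = (ac − bd)² + (ad + bc)² = (ac + bd)² + (ad − bc)²:
  29 · 149 = 4321: from (2² + 5²)(7² + 10²), take (2·7 − 5·10, 2·10 + 5·7) = (14 − 50, 20 + 35) = (-36, 55); dropping signs (only squares matter) gives (36, 55); check 36² + 55² = 1296 + 3025 = 4321 ✓.
  Scale by k = 4: (4·36, 4·55) = (144, 220).
Step 4: Order so x ≤ y and verify: 144² + 220² = 20736 + 48400 = 69136 = n. ✓

n = 69136 = 144² + 220² (one valid representation with x ≤ y).


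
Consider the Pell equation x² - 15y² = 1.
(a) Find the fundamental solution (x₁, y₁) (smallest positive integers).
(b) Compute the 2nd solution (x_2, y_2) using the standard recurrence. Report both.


Step 1: Find the fundamental solution (x₁, y₁) of x² - 15y² = 1.
  Expand √15 as a continued fraction. a₀ = ⌊√15⌋ = 3; iterate m_{k+1} = d_k·a_k − m_k, d_{k+1} = (15 − m_{k+1}²)/d_k, a_{k+1} = ⌊(a₀ + m_{k+1})/d_{k+1}⌋ (starting m₀ = 0, d₀ = 1), with convergents p_k = a_k·p_{k-1} + p_{k-2}, q_k = a_k·q_{k-1} + q_{k-2} (p₋₁ = 1, q₋₁ = 0):
  k = 0: a₀ = 3; p₀/q₀ = 3/1; p₀² − 15·q₀² = 9 − 15 = -6.
  k = 1: m = 3, d = 6, a = ⌊(3 + 3)/6⌋ = 1; p/q = (1·3 + 1)/(1·1 + 0) = 4/1; p² − 15·q² = 16 − 15 = 1.
  The first convergent with p² − 15·q² = 1 gives the fundamental solution (x₁, y₁) = (4, 1).
Step 2: Apply the recurrence (x_{n+1}, y_{n+1}) = (x₁x_n + 15y₁y_n, x₁y_n + y₁x_n) repeatedly.
  From (x_1, y_1) = (4, 1): x_2 = 4·4 + 15·1·1 = 31; y_2 = 4·1 + 1·4 = 8.
Step 3: Verify x_2² - 15·y_2² = 961 - 960 = 1 (should be 1). ✓

(x_1, y_1) = (4, 1); (x_2, y_2) = (31, 8).


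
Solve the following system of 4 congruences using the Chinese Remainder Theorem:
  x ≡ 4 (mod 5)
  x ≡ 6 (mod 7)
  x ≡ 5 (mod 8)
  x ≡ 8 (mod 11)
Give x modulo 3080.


Product of moduli M = 5 · 7 · 8 · 11 = 3080.
Merge one congruence at a time:
  Start: x ≡ 4 (mod 5).
  Combine with x ≡ 6 (mod 7); new modulus lcm = 35.
    Write x = 4 + 5·t and substitute into x ≡ 6 (mod 7): 5·t ≡ 6 − 4 = 2 (mod 7).
    The inverse of 5 mod 7 is 3 (since 5·3 = 15 = 2·7 + 1), so t ≡ 3·2 = 6 ≡ 6 (mod 7).
    Then x = 4 + 5·6 = 34, valid modulo lcm(5, 7) = 35: x ≡ 34 (mod 35).
  Combine with x ≡ 5 (mod 8); new modulus lcm = 280.
    Write x = 34 + 35·t and substitute into x ≡ 5 (mod 8): 35·t ≡ 5 − 34 = -29 (mod 8).
    Reduce coefficients mod 8: 3·t ≡ 3 (mod 8).
    The inverse of 3 mod 8 is 3 (since 3·3 = 9 = 1·8 + 1), so t ≡ 3·3 = 9 ≡ 1 (mod 8).
    Then x = 34 + 35·1 = 69, valid modulo lcm(35, 8) = 280: x ≡ 69 (mod 280).
  Combine with x ≡ 8 (mod 11); new modulus lcm = 3080.
    Write x = 69 + 280·t and substitute into x ≡ 8 (mod 11): 280·t ≡ 8 − 69 = -61 (mod 11).
    Reduce coefficients mod 11: 5·t ≡ 5 (mod 11).
    The inverse of 5 mod 11 is 9 (since 5·9 = 45 = 4·11 + 1), so t ≡ 9·5 = 45 ≡ 1 (mod 11).
    Then x = 69 + 280·1 = 349, valid modulo lcm(280, 11) = 3080: x ≡ 349 (mod 3080).
Verify against each original: 349 mod 5 = 4, 349 mod 7 = 6, 349 mod 8 = 5, 349 mod 11 = 8.

x ≡ 349 (mod 3080).


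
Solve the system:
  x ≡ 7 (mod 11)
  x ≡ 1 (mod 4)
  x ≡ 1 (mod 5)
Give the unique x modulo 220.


Moduli 11, 4, 5 are pairwise coprime; by CRT there is a unique solution modulo M = 11 · 4 · 5 = 220.
Solve pairwise, accumulating the modulus:
  Start with x ≡ 7 (mod 11).
  Combine with x ≡ 1 (mod 4): since gcd(11, 4) = 1, we get a unique residue mod 44.
    Write x = 7 + 11·t and substitute into x ≡ 1 (mod 4): 11·t ≡ 1 − 7 = -6 (mod 4).
    Reduce coefficients mod 4: 3·t ≡ 2 (mod 4).
    The inverse of 3 mod 4 is 3 (since 3·3 = 9 = 2·4 + 1), so t ≡ 3·2 = 6 ≡ 2 (mod 4).
    Then x = 7 + 11·2 = 29, valid modulo lcm(11, 4) = 44: x ≡ 29 (mod 44).
  Combine with x ≡ 1 (mod 5): since gcd(44, 5) = 1, we get a unique residue mod 220.
    Write x = 29 + 44·t and substitute into x ≡ 1 (mod 5): 44·t ≡ 1 − 29 = -28 (mod 5).
    Reduce coefficients mod 5: 4·t ≡ 2 (mod 5).
    The inverse of 4 mod 5 is 4 (since 4·4 = 16 = 3·5 + 1), so t ≡ 4·2 = 8 ≡ 3 (mod 5).
    Then x = 29 + 44·3 = 161, valid modulo lcm(44, 5) = 220: x ≡ 161 (mod 220).
Verify: 161 mod 11 = 7 ✓, 161 mod 4 = 1 ✓, 161 mod 5 = 1 ✓.

x ≡ 161 (mod 220).


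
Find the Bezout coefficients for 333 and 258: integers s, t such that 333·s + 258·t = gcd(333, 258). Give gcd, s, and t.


Euclidean algorithm on (333, 258) — divide until remainder is 0:
  333 = 1 · 258 + 75
  258 = 3 · 75 + 33
  75 = 2 · 33 + 9
  33 = 3 · 9 + 6
  9 = 1 · 6 + 3
  6 = 2 · 3 + 0
gcd(333, 258) = 3.
Track Bezout coefficients alongside the remainders: start with r₀ = 333 = a·1 + b·0 (s = 1, t = 0) and r₁ = 258 = a·0 + b·1 (s = 0, t = 1); each new remainder r_{k+1} = r_{k-1} − q_k·r_k inherits s_{k+1} = s_{k-1} − q_k·s_k, t_{k+1} = t_{k-1} − q_k·t_k, so r_k = a·s_k + b·t_k at every step:
  q = 1: r = 75, s = 1 − 1·0 = 1, t = 0 − 1·1 = -1  (check: 333·1 + 258·(-1) = 75)
  q = 3: r = 33, s = 0 − 3·1 = -3, t = 1 − 3·(-1) = 4  (check: 333·(-3) + 258·4 = 33)
  q = 2: r = 9, s = 1 − 2·(-3) = 7, t = -1 − 2·4 = -9  (check: 333·7 + 258·(-9) = 9)
  q = 3: r = 6, s = -3 − 3·7 = -24, t = 4 − 3·(-9) = 31  (check: 333·(-24) + 258·31 = 6)
  q = 1: r = 3, s = 7 − 1·(-24) = 31, t = -9 − 1·31 = -40  (check: 333·31 + 258·(-40) = 3)
The row with r = 3 (the gcd) gives the Bezout coefficients s = 31, t = -40.
Result: 333 · (31) + 258 · (-40) = 3.

gcd(333, 258) = 3; s = 31, t = -40 (check: 333·31 + 258·(-40) = 3).


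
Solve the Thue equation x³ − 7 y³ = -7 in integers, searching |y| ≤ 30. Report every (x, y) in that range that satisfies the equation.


The equation is x³ - 7y³ = -7. For fixed y, x³ = 7·y³ − 7, so a solution requires the RHS to be a perfect cube.
Strategy: iterate y from -30 to 30, compute RHS = 7·y³ − 7, and check whether it is a (positive or negative) perfect cube.
Check small values of y:
  y = 0: RHS = -7 is not a perfect cube.
  y = 1: RHS = 0 = (0)³ ⇒ x = 0 works.
  y = -1: RHS = -14 is not a perfect cube.
  y = 2: RHS = 49 is not a perfect cube.
  y = -2: RHS = -63 is not a perfect cube.
  y = 3: RHS = 182 is not a perfect cube.
  y = -3: RHS = -196 is not a perfect cube.
Continuing the search up to |y| = 30 finds no further solutions beyond those listed.
Collected solutions: (0, 1).

Solutions (with |y| ≤ 30): (0, 1).


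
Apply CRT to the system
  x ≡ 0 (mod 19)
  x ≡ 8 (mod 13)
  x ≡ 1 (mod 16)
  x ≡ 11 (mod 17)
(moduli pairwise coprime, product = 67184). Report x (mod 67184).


Product of moduli M = 19 · 13 · 16 · 17 = 67184.
Merge one congruence at a time:
  Start: x ≡ 0 (mod 19).
  Combine with x ≡ 8 (mod 13); new modulus lcm = 247.
    Write x = 0 + 19·t and substitute into x ≡ 8 (mod 13): 19·t ≡ 8 − 0 = 8 (mod 13).
    Reduce coefficients mod 13: 6·t ≡ 8 (mod 13).
    The inverse of 6 mod 13 is 11 (since 6·11 = 66 = 5·13 + 1), so t ≡ 11·8 = 88 ≡ 10 (mod 13).
    Then x = 0 + 19·10 = 190, valid modulo lcm(19, 13) = 247: x ≡ 190 (mod 247).
  Combine with x ≡ 1 (mod 16); new modulus lcm = 3952.
    Write x = 190 + 247·t and substitute into x ≡ 1 (mod 16): 247·t ≡ 1 − 190 = -189 (mod 16).
    Reduce coefficients mod 16: 7·t ≡ 3 (mod 16).
    The inverse of 7 mod 16 is 7 (since 7·7 = 49 = 3·16 + 1), so t ≡ 7·3 = 21 ≡ 5 (mod 16).
    Then x = 190 + 247·5 = 1425, valid modulo lcm(247, 16) = 3952: x ≡ 1425 (mod 3952).
  Combine with x ≡ 11 (mod 17); new modulus lcm = 67184.
    Write x = 1425 + 3952·t and substitute into x ≡ 11 (mod 17): 3952·t ≡ 11 − 1425 = -1414 (mod 17).
    Reduce coefficients mod 17: 8·t ≡ 14 (mod 17).
    The inverse of 8 mod 17 is 15 (since 8·15 = 120 = 7·17 + 1), so t ≡ 15·14 = 210 ≡ 6 (mod 17).
    Then x = 1425 + 3952·6 = 25137, valid modulo lcm(3952, 17) = 67184: x ≡ 25137 (mod 67184).
Verify against each original: 25137 mod 19 = 0, 25137 mod 13 = 8, 25137 mod 16 = 1, 25137 mod 17 = 11.

x ≡ 25137 (mod 67184).


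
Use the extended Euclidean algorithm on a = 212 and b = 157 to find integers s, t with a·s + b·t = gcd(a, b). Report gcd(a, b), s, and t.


Euclidean algorithm on (212, 157) — divide until remainder is 0:
  212 = 1 · 157 + 55
  157 = 2 · 55 + 47
  55 = 1 · 47 + 8
  47 = 5 · 8 + 7
  8 = 1 · 7 + 1
  7 = 7 · 1 + 0
gcd(212, 157) = 1.
Track Bezout coefficients alongside the remainders: start with r₀ = 212 = a·1 + b·0 (s = 1, t = 0) and r₁ = 157 = a·0 + b·1 (s = 0, t = 1); each new remainder r_{k+1} = r_{k-1} − q_k·r_k inherits s_{k+1} = s_{k-1} − q_k·s_k, t_{k+1} = t_{k-1} − q_k·t_k, so r_k = a·s_k + b·t_k at every step:
  q = 1: r = 55, s = 1 − 1·0 = 1, t = 0 − 1·1 = -1  (check: 212·1 + 157·(-1) = 55)
  q = 2: r = 47, s = 0 − 2·1 = -2, t = 1 − 2·(-1) = 3  (check: 212·(-2) + 157·3 = 47)
  q = 1: r = 8, s = 1 − 1·(-2) = 3, t = -1 − 1·3 = -4  (check: 212·3 + 157·(-4) = 8)
  q = 5: r = 7, s = -2 − 5·3 = -17, t = 3 − 5·(-4) = 23  (check: 212·(-17) + 157·23 = 7)
  q = 1: r = 1, s = 3 − 1·(-17) = 20, t = -4 − 1·23 = -27  (check: 212·20 + 157·(-27) = 1)
The row with r = 1 (the gcd) gives the Bezout coefficients s = 20, t = -27.
Result: 212 · (20) + 157 · (-27) = 1.

gcd(212, 157) = 1; s = 20, t = -27 (check: 212·20 + 157·(-27) = 1).


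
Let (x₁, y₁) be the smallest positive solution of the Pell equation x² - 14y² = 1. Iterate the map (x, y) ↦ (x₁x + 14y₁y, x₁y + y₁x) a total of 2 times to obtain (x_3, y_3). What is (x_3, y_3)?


Step 1: Find the fundamental solution (x₁, y₁) of x² - 14y² = 1.
  Expand √14 as a continued fraction. a₀ = ⌊√14⌋ = 3; iterate m_{k+1} = d_k·a_k − m_k, d_{k+1} = (14 − m_{k+1}²)/d_k, a_{k+1} = ⌊(a₀ + m_{k+1})/d_{k+1}⌋ (starting m₀ = 0, d₀ = 1), with convergents p_k = a_k·p_{k-1} + p_{k-2}, q_k = a_k·q_{k-1} + q_{k-2} (p₋₁ = 1, q₋₁ = 0):
  k = 0: a₀ = 3; p₀/q₀ = 3/1; p₀² − 14·q₀² = 9 − 14 = -5.
  k = 1: m = 3, d = 5, a = ⌊(3 + 3)/5⌋ = 1; p/q = (1·3 + 1)/(1·1 + 0) = 4/1; p² − 14·q² = 16 − 14 = 2.
  k = 2: m = 2, d = 2, a = ⌊(3 + 2)/2⌋ = 2; p/q = (2·4 + 3)/(2·1 + 1) = 11/3; p² − 14·q² = 121 − 126 = -5.
  k = 3: m = 2, d = 5, a = ⌊(3 + 2)/5⌋ = 1; p/q = (1·11 + 4)/(1·3 + 1) = 15/4; p² − 14·q² = 225 − 224 = 1.
  The first convergent with p² − 14·q² = 1 gives the fundamental solution (x₁, y₁) = (15, 4).
Step 2: Apply the recurrence (x_{n+1}, y_{n+1}) = (x₁x_n + 14y₁y_n, x₁y_n + y₁x_n) repeatedly.
  From (x_1, y_1) = (15, 4): x_2 = 15·15 + 14·4·4 = 449; y_2 = 15·4 + 4·15 = 120.
  From (x_2, y_2) = (449, 120): x_3 = 15·449 + 14·4·120 = 13455; y_3 = 15·120 + 4·449 = 3596.
Step 3: Verify x_3² - 14·y_3² = 181037025 - 181037024 = 1 (should be 1). ✓

(x_1, y_1) = (15, 4); (x_3, y_3) = (13455, 3596).


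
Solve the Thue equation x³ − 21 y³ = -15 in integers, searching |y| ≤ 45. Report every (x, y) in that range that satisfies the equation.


The equation is x³ - 21y³ = -15. For fixed y, x³ = 21·y³ − 15, so a solution requires the RHS to be a perfect cube.
Strategy: iterate y from -45 to 45, compute RHS = 21·y³ − 15, and check whether it is a (positive or negative) perfect cube.
Check small values of y:
  y = 0: RHS = -15 is not a perfect cube.
  y = 1: RHS = 6 is not a perfect cube.
  y = -1: RHS = -36 is not a perfect cube.
  y = 2: RHS = 153 is not a perfect cube.
  y = -2: RHS = -183 is not a perfect cube.
  y = 3: RHS = 552 is not a perfect cube.
  y = -3: RHS = -582 is not a perfect cube.
Continuing the search up to |y| = 45 finds no solutions either.
No (x, y) in the scanned range satisfies the equation.

No integer solutions with |y| ≤ 45.


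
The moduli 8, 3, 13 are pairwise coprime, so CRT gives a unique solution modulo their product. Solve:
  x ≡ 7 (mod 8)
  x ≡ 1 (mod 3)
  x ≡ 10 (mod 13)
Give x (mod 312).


Moduli 8, 3, 13 are pairwise coprime; by CRT there is a unique solution modulo M = 8 · 3 · 13 = 312.
Solve pairwise, accumulating the modulus:
  Start with x ≡ 7 (mod 8).
  Combine with x ≡ 1 (mod 3): since gcd(8, 3) = 1, we get a unique residue mod 24.
    Write x = 7 + 8·t and substitute into x ≡ 1 (mod 3): 8·t ≡ 1 − 7 = -6 (mod 3).
    Reduce coefficients mod 3: 2·t ≡ 0 (mod 3).
    The inverse of 2 mod 3 is 2 (since 2·2 = 4 = 1·3 + 1), so t ≡ 2·0 = 0 ≡ 0 (mod 3).
    Then x = 7 + 8·0 = 7, valid modulo lcm(8, 3) = 24: x ≡ 7 (mod 24).
  Combine with x ≡ 10 (mod 13): since gcd(24, 13) = 1, we get a unique residue mod 312.
    Write x = 7 + 24·t and substitute into x ≡ 10 (mod 13): 24·t ≡ 10 − 7 = 3 (mod 13).
    Reduce coefficients mod 13: 11·t ≡ 3 (mod 13).
    The inverse of 11 mod 13 is 6 (since 11·6 = 66 = 5·13 + 1), so t ≡ 6·3 = 18 ≡ 5 (mod 13).
    Then x = 7 + 24·5 = 127, valid modulo lcm(24, 13) = 312: x ≡ 127 (mod 312).
Verify: 127 mod 8 = 7 ✓, 127 mod 3 = 1 ✓, 127 mod 13 = 10 ✓.

x ≡ 127 (mod 312).
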